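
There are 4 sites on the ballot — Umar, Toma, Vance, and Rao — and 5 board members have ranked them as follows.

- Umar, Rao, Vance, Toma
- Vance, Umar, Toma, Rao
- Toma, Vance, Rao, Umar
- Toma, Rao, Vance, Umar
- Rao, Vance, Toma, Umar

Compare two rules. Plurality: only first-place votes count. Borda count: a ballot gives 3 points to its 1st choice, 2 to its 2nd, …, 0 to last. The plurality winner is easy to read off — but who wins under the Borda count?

Vance

Plurality first-place counts: Umar 1, Toma 2, Vance 1, Rao 1 → Toma.
Borda totals: Umar 5, Toma 8, Vance 9, Rao 8 → Vance.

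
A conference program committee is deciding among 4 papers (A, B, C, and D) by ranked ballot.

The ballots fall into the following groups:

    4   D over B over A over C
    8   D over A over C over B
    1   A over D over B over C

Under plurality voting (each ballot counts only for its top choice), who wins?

First-place vote totals:
  A: 1
  B: 0
  C: 0
  D: 12
D has the most first-place votes.

D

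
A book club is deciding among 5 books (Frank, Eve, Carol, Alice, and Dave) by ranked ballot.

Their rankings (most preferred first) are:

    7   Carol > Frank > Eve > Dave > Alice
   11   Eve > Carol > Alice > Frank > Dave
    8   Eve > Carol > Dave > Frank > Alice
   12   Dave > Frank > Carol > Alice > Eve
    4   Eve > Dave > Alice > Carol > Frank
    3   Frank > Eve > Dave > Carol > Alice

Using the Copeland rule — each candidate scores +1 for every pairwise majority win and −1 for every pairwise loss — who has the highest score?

Eve

Pairwise results:
  Frank vs Eve: Eve wins 23–22.
  Frank vs Carol: Carol wins 30–15.
  Frank vs Alice: Frank wins 30–15.
  Frank vs Dave: Dave wins 24–21.
  Eve vs Carol: Eve wins 26–19.
  Eve vs Alice: Eve wins 33–12.
  Eve vs Dave: Eve wins 33–12.
  Carol vs Alice: Carol wins 41–4.
  Carol vs Dave: Carol wins 26–19.
  Alice vs Dave: Dave wins 34–11.
Copeland scores (wins − losses):
  Frank: 1 − 3 = -2
  Eve: 4 − 0 = 4
  Carol: 3 − 1 = 2
  Alice: 0 − 4 = -4
  Dave: 2 − 2 = 0
Eve has the best Copeland score.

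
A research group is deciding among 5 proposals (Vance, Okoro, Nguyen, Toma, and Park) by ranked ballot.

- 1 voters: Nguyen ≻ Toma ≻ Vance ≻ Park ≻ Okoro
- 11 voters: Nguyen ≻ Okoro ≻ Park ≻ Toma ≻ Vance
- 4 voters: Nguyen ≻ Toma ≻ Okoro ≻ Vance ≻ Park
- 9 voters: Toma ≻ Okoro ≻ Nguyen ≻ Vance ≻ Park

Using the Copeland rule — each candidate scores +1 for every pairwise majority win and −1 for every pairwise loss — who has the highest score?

Nguyen

Pairwise results:
  Vance vs Okoro: Okoro wins 24–1.
  Vance vs Nguyen: Nguyen wins 25–0.
  Vance vs Toma: Toma wins 25–0.
  Vance vs Park: Vance wins 14–11.
  Okoro vs Nguyen: Nguyen wins 16–9.
  Okoro vs Toma: Toma wins 14–11.
  Okoro vs Park: Okoro wins 24–1.
  Nguyen vs Toma: Nguyen wins 16–9.
  Nguyen vs Park: Nguyen wins 25–0.
  Toma vs Park: Toma wins 14–11.
Copeland scores (wins − losses):
  Vance: 1 − 3 = -2
  Okoro: 2 − 2 = 0
  Nguyen: 4 − 0 = 4
  Toma: 3 − 1 = 2
  Park: 0 − 4 = -4
Nguyen has the best Copeland score.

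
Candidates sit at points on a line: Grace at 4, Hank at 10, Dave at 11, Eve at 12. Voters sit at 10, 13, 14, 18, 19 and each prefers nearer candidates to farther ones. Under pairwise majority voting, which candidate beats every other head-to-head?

With single-peaked preferences on a line, the Condorcet winner is the candidate closest to the median voter.
The median voter (position 14) is closest to Eve at 12.
Check: Eve vs Hank — voters closer to Eve: 4 of 5.

Eve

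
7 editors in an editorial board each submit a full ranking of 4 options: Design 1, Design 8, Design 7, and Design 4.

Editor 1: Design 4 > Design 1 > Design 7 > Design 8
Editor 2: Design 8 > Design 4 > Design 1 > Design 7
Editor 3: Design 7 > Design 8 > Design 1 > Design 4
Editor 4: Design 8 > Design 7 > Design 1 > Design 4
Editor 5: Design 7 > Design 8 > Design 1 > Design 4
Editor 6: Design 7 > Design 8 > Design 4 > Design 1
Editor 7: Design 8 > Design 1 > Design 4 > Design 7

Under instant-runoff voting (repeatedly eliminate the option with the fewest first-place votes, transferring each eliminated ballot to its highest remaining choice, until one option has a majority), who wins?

Design 7

Round 1: Design 8 3, Design 7 3, Design 4 1, Design 1 0. Design 1 has the fewest and is eliminated.
Round 2: Design 8 3, Design 7 3, Design 4 1. Design 4 has the fewest and is eliminated.
Round 3: Design 7 4, Design 8 3. Design 7 has a majority.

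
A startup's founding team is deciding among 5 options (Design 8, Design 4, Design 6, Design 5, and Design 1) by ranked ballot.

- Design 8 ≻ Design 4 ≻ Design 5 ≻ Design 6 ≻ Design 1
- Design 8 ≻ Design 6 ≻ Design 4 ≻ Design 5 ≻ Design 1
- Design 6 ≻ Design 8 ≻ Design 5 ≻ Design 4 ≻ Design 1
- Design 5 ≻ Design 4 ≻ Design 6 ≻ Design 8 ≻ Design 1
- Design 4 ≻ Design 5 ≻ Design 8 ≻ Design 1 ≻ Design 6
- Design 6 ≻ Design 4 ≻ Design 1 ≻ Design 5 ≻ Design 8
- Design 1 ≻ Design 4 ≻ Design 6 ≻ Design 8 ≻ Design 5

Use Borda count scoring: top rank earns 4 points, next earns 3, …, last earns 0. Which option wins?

Borda scores:
  Design 8: 4 + 4 + 3 + 1 + 2 + 0 + 1 = 15
  Design 4: 3 + 2 + 1 + 3 + 4 + 3 + 3 = 19
  Design 6: 1 + 3 + 4 + 2 + 0 + 4 + 2 = 16
  Design 5: 2 + 1 + 2 + 4 + 3 + 1 + 0 = 13
  Design 1: 0 + 0 + 0 + 0 + 1 + 2 + 4 = 7
Design 4 has the highest total.

Design 4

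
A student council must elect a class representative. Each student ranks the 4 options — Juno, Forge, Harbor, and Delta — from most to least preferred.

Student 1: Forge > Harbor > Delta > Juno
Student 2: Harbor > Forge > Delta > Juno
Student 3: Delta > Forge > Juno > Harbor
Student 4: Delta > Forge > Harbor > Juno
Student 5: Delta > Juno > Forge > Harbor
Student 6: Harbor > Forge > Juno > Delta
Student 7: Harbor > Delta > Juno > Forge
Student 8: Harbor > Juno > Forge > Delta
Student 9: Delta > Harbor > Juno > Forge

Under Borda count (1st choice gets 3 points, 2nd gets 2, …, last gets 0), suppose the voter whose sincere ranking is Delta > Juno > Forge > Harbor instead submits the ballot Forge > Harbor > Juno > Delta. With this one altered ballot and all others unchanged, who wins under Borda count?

Borda totals with the altered ballot: Juno 7, Forge 15, Harbor 19, Delta 13.
The winner is unchanged: still Harbor.

Harbor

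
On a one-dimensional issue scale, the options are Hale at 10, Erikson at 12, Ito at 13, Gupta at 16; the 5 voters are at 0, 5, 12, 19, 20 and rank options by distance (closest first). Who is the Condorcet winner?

Erikson

With single-peaked preferences on a line, the Condorcet winner is the candidate closest to the median voter.
The median voter (position 12) is closest to Erikson at 12.
Check: Erikson vs Gupta — voters closer to Erikson: 3 of 5.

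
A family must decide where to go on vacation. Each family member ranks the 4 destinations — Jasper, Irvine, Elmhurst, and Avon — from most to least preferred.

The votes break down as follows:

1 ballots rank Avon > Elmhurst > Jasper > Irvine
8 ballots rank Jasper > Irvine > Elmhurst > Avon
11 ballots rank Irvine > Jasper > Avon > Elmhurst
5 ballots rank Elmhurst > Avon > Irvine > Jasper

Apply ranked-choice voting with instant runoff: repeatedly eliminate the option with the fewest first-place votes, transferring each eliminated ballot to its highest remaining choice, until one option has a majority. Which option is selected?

Round 1: Irvine 11, Jasper 8, Elmhurst 5, Avon 1. Avon has the fewest and is eliminated.
Round 2: Irvine 11, Jasper 8, Elmhurst 6. Elmhurst has the fewest and is eliminated.
Round 3: Irvine 16, Jasper 9. Irvine has a majority.

Irvine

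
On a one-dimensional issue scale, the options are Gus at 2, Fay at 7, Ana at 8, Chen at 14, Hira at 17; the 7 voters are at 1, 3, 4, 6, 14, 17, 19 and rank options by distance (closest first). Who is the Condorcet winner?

With single-peaked preferences on a line, the Condorcet winner is the candidate closest to the median voter.
The median voter (position 6) is closest to Fay at 7.
Check: Fay vs Chen — voters closer to Fay: 4 of 7.

Fay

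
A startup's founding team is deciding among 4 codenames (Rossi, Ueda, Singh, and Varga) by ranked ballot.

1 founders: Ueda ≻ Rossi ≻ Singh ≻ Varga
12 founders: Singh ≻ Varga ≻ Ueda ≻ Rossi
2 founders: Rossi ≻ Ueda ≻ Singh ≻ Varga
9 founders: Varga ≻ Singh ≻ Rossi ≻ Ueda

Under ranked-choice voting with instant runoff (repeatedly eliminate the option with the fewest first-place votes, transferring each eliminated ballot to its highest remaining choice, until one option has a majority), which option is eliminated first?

Round 1: Singh 12, Varga 9, Rossi 2, Ueda 1. Ueda has the fewest and is eliminated.
Round 2: Singh 12, Varga 9, Rossi 3. Rossi has the fewest and is eliminated.
Round 3: Singh 15, Varga 9. Singh has a majority.

Ueda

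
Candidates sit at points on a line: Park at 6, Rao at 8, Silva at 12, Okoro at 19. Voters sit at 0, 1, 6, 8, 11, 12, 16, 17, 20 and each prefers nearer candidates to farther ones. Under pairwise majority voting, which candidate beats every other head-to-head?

With single-peaked preferences on a line, the Condorcet winner is the candidate closest to the median voter.
The median voter (position 11) is closest to Silva at 12.
Check: Silva vs Rao — voters closer to Silva: 5 of 9.

Silva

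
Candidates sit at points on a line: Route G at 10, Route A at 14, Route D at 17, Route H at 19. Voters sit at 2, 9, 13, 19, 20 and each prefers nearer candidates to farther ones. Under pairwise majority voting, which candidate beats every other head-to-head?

With single-peaked preferences on a line, the Condorcet winner is the candidate closest to the median voter.
The median voter (position 13) is closest to Route A at 14.
Check: Route A vs Route D — voters closer to Route A: 3 of 5.

Route A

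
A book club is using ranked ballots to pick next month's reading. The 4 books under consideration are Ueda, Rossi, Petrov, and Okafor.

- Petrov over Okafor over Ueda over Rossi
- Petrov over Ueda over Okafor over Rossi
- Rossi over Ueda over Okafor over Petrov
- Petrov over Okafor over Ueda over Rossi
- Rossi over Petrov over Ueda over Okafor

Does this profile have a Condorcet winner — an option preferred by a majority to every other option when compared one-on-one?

Yes

Head-to-head results (5 voters total):
Ueda vs Rossi: Ueda wins 3–2.
Ueda vs Petrov: Petrov wins 4–1.
Ueda vs Okafor: Ueda wins 3–2.
Rossi vs Petrov: Petrov wins 3–2.
Rossi vs Okafor: Okafor wins 3–2.
Petrov vs Okafor: Petrov wins 4–1.
Petrov beats each rival — Ueda (4–1), Rossi (3–2), Okafor (4–1) — so Petrov is the Condorcet winner.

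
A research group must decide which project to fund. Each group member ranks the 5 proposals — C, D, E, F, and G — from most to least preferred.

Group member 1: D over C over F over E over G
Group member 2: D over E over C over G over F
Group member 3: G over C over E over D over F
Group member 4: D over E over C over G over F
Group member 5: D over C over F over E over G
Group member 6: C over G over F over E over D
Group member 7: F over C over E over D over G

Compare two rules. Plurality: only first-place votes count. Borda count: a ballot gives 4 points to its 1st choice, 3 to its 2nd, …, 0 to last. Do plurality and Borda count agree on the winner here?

No

Plurality first-place counts: C 1, D 4, E 0, F 1, G 1 → D.
Borda totals: C 20, D 18, E 13, F 10, G 9 → C.
The two rules disagree: plurality picks D, Borda picks C.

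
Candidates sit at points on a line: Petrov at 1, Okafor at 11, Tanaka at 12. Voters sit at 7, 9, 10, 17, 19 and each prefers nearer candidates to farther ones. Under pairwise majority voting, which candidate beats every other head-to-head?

Okafor

With single-peaked preferences on a line, the Condorcet winner is the candidate closest to the median voter.
The median voter (position 10) is closest to Okafor at 11.
Check: Okafor vs Tanaka — voters closer to Okafor: 3 of 5.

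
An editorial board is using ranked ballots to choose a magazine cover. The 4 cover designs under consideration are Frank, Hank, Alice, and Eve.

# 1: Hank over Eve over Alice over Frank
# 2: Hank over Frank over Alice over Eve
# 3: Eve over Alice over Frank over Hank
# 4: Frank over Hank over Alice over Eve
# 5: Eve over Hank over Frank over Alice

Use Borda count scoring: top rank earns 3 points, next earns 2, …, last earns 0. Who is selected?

Hank

Borda scores:
  Frank: 0 + 2 + 1 + 3 + 1 = 7
  Hank: 3 + 3 + 0 + 2 + 2 = 10
  Alice: 1 + 1 + 2 + 1 + 0 = 5
  Eve: 2 + 0 + 3 + 0 + 3 = 8
Hank has the highest total.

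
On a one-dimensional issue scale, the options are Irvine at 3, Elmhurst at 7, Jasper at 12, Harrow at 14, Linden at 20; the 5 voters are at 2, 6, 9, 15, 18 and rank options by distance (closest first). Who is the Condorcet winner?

Elmhurst

With single-peaked preferences on a line, the Condorcet winner is the candidate closest to the median voter.
The median voter (position 9) is closest to Elmhurst at 7.
Check: Elmhurst vs Irvine — voters closer to Elmhurst: 4 of 5.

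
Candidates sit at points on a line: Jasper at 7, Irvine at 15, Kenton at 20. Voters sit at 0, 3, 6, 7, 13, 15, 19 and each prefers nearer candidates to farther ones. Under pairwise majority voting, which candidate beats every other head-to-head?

Jasper

With single-peaked preferences on a line, the Condorcet winner is the candidate closest to the median voter.
The median voter (position 7) is closest to Jasper at 7.
Check: Jasper vs Irvine — voters closer to Jasper: 4 of 7.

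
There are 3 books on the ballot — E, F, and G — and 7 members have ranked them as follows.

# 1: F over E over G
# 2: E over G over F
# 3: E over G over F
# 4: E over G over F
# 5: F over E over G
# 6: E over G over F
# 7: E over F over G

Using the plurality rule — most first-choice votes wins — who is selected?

First-place vote totals:
  E: 5
  F: 2
  G: 0
E has the most first-place votes.

E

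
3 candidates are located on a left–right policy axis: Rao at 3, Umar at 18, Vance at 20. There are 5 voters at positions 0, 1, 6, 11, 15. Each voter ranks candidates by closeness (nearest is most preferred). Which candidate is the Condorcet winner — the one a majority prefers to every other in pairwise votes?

Rao

With single-peaked preferences on a line, the Condorcet winner is the candidate closest to the median voter.
The median voter (position 6) is closest to Rao at 3.
Check: Rao vs Umar — voters closer to Rao: 3 of 5.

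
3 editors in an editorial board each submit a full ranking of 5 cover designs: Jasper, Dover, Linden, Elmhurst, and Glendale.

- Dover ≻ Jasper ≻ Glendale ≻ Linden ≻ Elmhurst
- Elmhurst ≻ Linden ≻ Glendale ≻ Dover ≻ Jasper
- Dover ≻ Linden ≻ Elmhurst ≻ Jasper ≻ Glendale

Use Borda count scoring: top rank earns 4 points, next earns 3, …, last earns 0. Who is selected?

Dover

Borda scores:
  Jasper: 3 + 0 + 1 = 4
  Dover: 4 + 1 + 4 = 9
  Linden: 1 + 3 + 3 = 7
  Elmhurst: 0 + 4 + 2 = 6
  Glendale: 2 + 2 + 0 = 4
Dover has the highest total.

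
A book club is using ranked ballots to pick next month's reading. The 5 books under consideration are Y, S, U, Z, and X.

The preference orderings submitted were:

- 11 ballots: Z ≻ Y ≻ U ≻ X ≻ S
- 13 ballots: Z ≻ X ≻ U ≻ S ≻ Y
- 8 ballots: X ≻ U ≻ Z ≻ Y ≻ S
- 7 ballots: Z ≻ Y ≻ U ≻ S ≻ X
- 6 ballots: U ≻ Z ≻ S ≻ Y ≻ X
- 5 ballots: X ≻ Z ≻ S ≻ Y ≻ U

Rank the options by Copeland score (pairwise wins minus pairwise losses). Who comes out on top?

Z

Pairwise results:
  Y vs S: Y wins 26–24.
  Y vs U: U wins 27–23.
  Y vs Z: Z wins 50–0.
  Y vs X: X wins 26–24.
  S vs U: U wins 45–5.
  S vs Z: Z wins 50–0.
  S vs X: X wins 37–13.
  U vs Z: Z wins 36–14.
  U vs X: X wins 26–24.
  Z vs X: Z wins 37–13.
Copeland scores (wins − losses):
  Y: 1 − 3 = -2
  S: 0 − 4 = -4
  U: 2 − 2 = 0
  Z: 4 − 0 = 4
  X: 3 − 1 = 2
Z has the best Copeland score.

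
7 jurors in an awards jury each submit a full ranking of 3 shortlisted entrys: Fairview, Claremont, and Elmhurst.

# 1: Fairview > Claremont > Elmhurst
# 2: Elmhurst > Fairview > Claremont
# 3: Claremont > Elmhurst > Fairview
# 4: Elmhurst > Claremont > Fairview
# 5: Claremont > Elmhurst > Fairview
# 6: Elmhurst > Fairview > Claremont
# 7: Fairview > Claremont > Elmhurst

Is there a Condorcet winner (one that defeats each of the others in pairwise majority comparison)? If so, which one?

No Condorcet winner

Head-to-head results (7 voters total):
Fairview vs Claremont: Fairview wins 4–3.
Fairview vs Elmhurst: Elmhurst wins 5–2.
Claremont vs Elmhurst: Claremont wins 4–3.
No candidate beats all others: Fairview beats Claremont beats Elmhurst beats Fairview, a majority cycle.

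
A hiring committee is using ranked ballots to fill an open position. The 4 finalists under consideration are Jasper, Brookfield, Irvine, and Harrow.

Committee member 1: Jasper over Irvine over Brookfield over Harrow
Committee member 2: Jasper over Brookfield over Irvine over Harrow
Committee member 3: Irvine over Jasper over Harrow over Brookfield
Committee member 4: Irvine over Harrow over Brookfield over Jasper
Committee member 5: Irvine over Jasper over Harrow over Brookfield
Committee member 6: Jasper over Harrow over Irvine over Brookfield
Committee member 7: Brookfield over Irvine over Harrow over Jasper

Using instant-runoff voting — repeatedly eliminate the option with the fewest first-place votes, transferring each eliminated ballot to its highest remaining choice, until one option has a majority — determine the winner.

Irvine

Round 1: Jasper 3, Irvine 3, Brookfield 1, Harrow 0. Harrow has the fewest and is eliminated.
Round 2: Jasper 3, Irvine 3, Brookfield 1. Brookfield has the fewest and is eliminated.
Round 3: Irvine 4, Jasper 3. Irvine has a majority.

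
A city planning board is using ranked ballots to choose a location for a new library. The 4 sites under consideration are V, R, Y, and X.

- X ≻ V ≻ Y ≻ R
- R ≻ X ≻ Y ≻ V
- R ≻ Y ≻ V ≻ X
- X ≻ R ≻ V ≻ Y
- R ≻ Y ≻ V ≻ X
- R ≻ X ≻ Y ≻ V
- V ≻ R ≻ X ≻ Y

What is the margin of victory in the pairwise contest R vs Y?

5

Ballots ranking R above Y: 6.
Ballots ranking Y above R: 1.
R wins 6–1, a margin of 5.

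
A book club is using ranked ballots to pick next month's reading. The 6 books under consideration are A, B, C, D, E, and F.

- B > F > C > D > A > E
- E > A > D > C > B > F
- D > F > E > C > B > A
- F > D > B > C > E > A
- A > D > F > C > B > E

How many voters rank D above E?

Ballots ranking D above E: 4.
Ballots ranking E above D: 1.
So 4 of 5 voters prefer D to E.

4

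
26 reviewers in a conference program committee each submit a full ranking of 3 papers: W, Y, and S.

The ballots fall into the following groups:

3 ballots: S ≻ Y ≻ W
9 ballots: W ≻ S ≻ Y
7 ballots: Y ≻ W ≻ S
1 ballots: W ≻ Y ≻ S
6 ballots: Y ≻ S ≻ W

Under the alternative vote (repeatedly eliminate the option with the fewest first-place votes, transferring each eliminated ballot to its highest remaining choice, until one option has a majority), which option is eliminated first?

S

Round 1: Y 13, W 10, S 3. S has the fewest and is eliminated.
Round 2: Y 16, W 10. Y has a majority.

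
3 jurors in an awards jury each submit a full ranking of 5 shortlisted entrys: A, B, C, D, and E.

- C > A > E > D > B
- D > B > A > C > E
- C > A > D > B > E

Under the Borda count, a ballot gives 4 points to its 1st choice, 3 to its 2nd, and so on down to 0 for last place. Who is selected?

C

Borda scores:
  A: 3 + 2 + 3 = 8
  B: 0 + 3 + 1 = 4
  C: 4 + 1 + 4 = 9
  D: 1 + 4 + 2 = 7
  E: 2 + 0 + 0 = 2
C has the highest total.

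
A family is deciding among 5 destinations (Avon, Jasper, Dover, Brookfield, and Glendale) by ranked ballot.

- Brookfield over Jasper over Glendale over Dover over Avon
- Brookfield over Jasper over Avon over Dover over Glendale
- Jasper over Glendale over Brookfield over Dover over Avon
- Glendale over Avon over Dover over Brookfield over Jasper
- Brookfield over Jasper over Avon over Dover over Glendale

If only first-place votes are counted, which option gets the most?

First-place vote totals:
  Avon: 0
  Jasper: 1
  Dover: 0
  Brookfield: 3
  Glendale: 1
Brookfield has the most first-place votes.

Brookfield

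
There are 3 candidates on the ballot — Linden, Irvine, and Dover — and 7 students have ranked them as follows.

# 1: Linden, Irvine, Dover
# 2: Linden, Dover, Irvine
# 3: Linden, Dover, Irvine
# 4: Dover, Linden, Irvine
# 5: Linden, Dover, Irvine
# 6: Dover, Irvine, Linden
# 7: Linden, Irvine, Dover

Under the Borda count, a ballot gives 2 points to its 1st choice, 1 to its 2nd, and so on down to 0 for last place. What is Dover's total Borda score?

Borda scores:
  Linden: 2 + 2 + 2 + 1 + 2 + 0 + 2 = 11
  Irvine: 1 + 0 + 0 + 0 + 0 + 1 + 1 = 3
  Dover: 0 + 1 + 1 + 2 + 1 + 2 + 0 = 7

7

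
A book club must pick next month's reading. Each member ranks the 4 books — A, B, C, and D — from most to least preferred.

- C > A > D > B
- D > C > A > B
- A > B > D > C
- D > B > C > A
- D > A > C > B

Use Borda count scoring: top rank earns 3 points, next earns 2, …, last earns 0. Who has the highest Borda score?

D

Borda scores:
  A: 2 + 1 + 3 + 0 + 2 = 8
  B: 0 + 0 + 2 + 2 + 0 = 4
  C: 3 + 2 + 0 + 1 + 1 = 7
  D: 1 + 3 + 1 + 3 + 3 = 11
D has the highest total.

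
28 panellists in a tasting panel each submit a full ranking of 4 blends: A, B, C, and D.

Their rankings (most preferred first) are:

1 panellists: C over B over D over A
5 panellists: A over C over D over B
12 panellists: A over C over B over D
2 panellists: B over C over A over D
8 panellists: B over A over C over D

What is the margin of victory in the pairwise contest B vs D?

18

Ballots ranking B above D: 1+12+2+8 = 23.
Ballots ranking D above B: 5.
B wins 23–5, a margin of 18.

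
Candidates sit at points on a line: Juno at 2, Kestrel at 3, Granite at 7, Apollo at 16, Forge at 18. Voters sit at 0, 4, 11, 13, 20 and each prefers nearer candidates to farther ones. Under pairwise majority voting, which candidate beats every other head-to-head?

Granite

With single-peaked preferences on a line, the Condorcet winner is the candidate closest to the median voter.
The median voter (position 11) is closest to Granite at 7.
Check: Granite vs Forge — voters closer to Granite: 3 of 5.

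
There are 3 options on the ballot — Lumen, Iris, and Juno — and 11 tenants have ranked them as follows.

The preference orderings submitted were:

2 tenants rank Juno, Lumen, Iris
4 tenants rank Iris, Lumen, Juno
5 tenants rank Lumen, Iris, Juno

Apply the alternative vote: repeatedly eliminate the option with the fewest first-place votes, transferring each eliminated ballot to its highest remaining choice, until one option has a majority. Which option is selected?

Lumen

Round 1: Lumen 5, Iris 4, Juno 2. Juno has the fewest and is eliminated.
Round 2: Lumen 7, Iris 4. Lumen has a majority.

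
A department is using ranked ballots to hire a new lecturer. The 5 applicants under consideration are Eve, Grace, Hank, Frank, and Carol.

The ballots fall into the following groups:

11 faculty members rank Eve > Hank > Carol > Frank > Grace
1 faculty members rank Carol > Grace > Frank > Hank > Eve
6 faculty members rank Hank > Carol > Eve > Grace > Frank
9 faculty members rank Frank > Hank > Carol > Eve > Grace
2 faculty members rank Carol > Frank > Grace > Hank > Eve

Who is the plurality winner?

First-place vote totals:
  Eve: 11
  Grace: 0
  Hank: 6
  Frank: 9
  Carol: 3
Eve has the most first-place votes.

Eve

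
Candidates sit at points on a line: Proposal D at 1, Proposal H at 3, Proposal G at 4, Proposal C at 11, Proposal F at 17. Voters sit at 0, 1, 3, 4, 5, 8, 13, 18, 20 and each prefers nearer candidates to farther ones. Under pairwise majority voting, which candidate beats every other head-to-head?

Proposal G

With single-peaked preferences on a line, the Condorcet winner is the candidate closest to the median voter.
The median voter (position 5) is closest to Proposal G at 4.
Check: Proposal G vs Proposal F — voters closer to Proposal G: 6 of 9.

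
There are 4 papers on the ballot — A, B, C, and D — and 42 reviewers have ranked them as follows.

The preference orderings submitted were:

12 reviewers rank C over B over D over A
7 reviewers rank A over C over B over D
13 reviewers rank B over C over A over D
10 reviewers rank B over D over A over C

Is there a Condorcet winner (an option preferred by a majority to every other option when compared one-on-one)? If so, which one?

B

Head-to-head results (42 voters total):
A vs B: B wins 35–7.
A vs C: C wins 25–17.
A vs D: D wins 22–20.
B vs C: B wins 23–19.
B vs D: B wins 42–0.
C vs D: C wins 32–10.
B beats each rival — A (35–7), C (23–19), D (42–0) — so B is the Condorcet winner.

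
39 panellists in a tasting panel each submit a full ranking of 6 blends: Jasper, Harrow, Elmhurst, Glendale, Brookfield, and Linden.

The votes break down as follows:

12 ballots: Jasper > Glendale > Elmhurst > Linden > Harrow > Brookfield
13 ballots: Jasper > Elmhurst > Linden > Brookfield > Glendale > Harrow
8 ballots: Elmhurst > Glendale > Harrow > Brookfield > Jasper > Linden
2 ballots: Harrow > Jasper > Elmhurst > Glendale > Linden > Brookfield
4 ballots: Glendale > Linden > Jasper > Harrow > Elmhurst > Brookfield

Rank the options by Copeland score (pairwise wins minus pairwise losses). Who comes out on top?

Jasper

Pairwise results:
  Jasper vs Harrow: Jasper wins 29–10.
  Jasper vs Elmhurst: Jasper wins 31–8.
  Jasper vs Glendale: Jasper wins 27–12.
  Jasper vs Brookfield: Jasper wins 31–8.
  Jasper vs Linden: Jasper wins 35–4.
  Harrow vs Elmhurst: Elmhurst wins 33–6.
  Harrow vs Glendale: Glendale wins 37–2.
  Harrow vs Brookfield: Harrow wins 26–13.
  Harrow vs Linden: Linden wins 29–10.
  Elmhurst vs Glendale: Elmhurst wins 23–16.
  Elmhurst vs Brookfield: Elmhurst wins 39–0.
  Elmhurst vs Linden: Elmhurst wins 35–4.
  Glendale vs Brookfield: Glendale wins 26–13.
  Glendale vs Linden: Glendale wins 26–13.
  Brookfield vs Linden: Linden wins 31–8.
Copeland scores (wins − losses):
  Jasper: 5 − 0 = 5
  Harrow: 1 − 4 = -3
  Elmhurst: 4 − 1 = 3
  Glendale: 3 − 2 = 1
  Brookfield: 0 − 5 = -5
  Linden: 2 − 3 = -1
Jasper has the best Copeland score.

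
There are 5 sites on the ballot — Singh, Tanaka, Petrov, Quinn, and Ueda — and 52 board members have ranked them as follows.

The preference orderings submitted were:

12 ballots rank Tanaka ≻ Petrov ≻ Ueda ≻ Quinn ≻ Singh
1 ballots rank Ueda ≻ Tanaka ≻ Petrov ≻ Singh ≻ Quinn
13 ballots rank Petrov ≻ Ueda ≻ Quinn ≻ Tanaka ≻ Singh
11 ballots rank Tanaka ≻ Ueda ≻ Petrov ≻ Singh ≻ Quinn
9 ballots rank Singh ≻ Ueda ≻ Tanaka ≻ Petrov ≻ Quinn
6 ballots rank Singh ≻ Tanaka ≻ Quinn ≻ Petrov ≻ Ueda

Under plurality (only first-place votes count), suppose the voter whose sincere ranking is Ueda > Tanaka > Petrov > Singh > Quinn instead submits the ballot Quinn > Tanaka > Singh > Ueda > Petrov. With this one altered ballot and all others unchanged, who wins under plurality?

Tanaka

First-place totals with the altered ballot: Singh 15, Tanaka 23, Petrov 13, Quinn 1, Ueda 0.
The winner is unchanged: still Tanaka.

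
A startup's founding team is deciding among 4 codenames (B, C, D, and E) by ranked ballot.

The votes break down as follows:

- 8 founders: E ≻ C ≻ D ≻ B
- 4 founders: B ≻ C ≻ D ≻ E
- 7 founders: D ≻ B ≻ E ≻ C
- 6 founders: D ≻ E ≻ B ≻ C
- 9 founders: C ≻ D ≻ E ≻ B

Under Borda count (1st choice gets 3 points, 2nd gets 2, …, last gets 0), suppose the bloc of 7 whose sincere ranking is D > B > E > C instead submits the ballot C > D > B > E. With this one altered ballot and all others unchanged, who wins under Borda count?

Borda totals with the altered ballot: B 25, C 72, D 62, E 45.
The switch changes the winner from D to C.

C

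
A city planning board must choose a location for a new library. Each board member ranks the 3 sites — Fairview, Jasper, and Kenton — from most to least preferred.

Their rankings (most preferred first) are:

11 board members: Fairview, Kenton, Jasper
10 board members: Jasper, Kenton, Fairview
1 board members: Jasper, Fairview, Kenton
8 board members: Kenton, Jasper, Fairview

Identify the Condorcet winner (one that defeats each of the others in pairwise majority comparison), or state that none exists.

Kenton

Head-to-head results (30 voters total):
Fairview vs Jasper: Jasper wins 19–11.
Fairview vs Kenton: Kenton wins 18–12.
Jasper vs Kenton: Kenton wins 19–11.
Kenton beats each rival — Fairview (18–12), Jasper (19–11) — so Kenton is the Condorcet winner.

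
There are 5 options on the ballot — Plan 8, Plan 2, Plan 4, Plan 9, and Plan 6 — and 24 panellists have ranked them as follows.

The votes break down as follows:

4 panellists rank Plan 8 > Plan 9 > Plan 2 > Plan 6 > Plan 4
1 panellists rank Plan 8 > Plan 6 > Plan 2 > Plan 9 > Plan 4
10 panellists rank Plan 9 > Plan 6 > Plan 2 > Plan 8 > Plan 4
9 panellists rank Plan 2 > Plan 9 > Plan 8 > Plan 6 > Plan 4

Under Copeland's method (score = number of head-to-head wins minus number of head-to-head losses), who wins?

Pairwise results:
  Plan 8 vs Plan 2: Plan 2 wins 19–5.
  Plan 8 vs Plan 4: Plan 8 wins 24–0.
  Plan 8 vs Plan 9: Plan 9 wins 19–5.
  Plan 8 vs Plan 6: Plan 8 wins 14–10.
  Plan 2 vs Plan 4: Plan 2 wins 24–0.
  Plan 2 vs Plan 9: Plan 9 wins 14–10.
  Plan 2 vs Plan 6: Plan 2 wins 13–11.
  Plan 4 vs Plan 9: Plan 9 wins 24–0.
  Plan 4 vs Plan 6: Plan 6 wins 24–0.
  Plan 9 vs Plan 6: Plan 9 wins 23–1.
Copeland scores (wins − losses):
  Plan 8: 2 − 2 = 0
  Plan 2: 3 − 1 = 2
  Plan 4: 0 − 4 = -4
  Plan 9: 4 − 0 = 4
  Plan 6: 1 − 3 = -2
Plan 9 has the best Copeland score.

Plan 9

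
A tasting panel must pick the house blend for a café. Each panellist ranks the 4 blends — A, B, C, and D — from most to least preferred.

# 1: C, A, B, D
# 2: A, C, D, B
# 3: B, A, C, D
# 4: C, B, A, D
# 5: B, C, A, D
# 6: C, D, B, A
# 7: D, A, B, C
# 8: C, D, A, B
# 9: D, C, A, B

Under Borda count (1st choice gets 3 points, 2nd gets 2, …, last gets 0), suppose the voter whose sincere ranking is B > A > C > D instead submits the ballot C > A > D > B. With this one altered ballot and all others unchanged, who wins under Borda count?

C

Borda totals with the altered ballot: A 13, B 8, C 21, D 12.
The winner is unchanged: still C.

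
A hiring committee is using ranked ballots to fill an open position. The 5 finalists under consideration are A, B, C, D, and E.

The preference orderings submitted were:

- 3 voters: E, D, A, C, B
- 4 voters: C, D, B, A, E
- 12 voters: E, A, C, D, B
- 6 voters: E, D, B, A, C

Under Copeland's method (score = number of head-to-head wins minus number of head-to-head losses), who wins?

Pairwise results:
  A vs B: A wins 15–10.
  A vs C: A wins 21–4.
  A vs D: D wins 13–12.
  A vs E: E wins 21–4.
  B vs C: C wins 19–6.
  B vs D: D wins 25–0.
  B vs E: E wins 21–4.
  C vs D: C wins 16–9.
  C vs E: E wins 21–4.
  D vs E: E wins 21–4.
Copeland scores (wins − losses):
  A: 2 − 2 = 0
  B: 0 − 4 = -4
  C: 2 − 2 = 0
  D: 2 − 2 = 0
  E: 4 − 0 = 4
E has the best Copeland score.

E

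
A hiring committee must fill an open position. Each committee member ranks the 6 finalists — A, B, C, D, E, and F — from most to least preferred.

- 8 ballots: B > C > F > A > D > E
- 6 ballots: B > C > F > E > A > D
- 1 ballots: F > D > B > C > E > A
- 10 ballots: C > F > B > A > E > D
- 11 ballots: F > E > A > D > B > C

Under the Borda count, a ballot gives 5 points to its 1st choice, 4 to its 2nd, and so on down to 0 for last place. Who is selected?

F

Borda scores:
  A: 8·2 + 6·1 + 0 + 10·2 + 11·3 = 75
  B: 8·5 + 6·5 + 3 + 10·3 + 11·1 = 114
  C: 8·4 + 6·4 + 2 + 10·5 + 11·0 = 108
  D: 8·1 + 6·0 + 4 + 10·0 + 11·2 = 34
  E: 8·0 + 6·2 + 1 + 10·1 + 11·4 = 67
  F: 8·3 + 6·3 + 5 + 10·4 + 11·5 = 142
F has the highest total.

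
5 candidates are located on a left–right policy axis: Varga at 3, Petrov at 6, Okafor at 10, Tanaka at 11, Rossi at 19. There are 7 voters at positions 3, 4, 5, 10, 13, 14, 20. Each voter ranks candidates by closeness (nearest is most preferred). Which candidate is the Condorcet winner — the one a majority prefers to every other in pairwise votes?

With single-peaked preferences on a line, the Condorcet winner is the candidate closest to the median voter.
The median voter (position 10) is closest to Okafor at 10.
Check: Okafor vs Petrov — voters closer to Okafor: 4 of 7.

Okafor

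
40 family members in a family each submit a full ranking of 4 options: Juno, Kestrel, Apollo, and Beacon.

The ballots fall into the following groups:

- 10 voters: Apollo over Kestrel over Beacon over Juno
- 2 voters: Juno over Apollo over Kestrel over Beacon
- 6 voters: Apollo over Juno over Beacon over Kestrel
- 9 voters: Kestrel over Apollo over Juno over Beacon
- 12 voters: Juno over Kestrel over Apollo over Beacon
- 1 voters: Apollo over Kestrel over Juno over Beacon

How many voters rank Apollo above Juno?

Ballots ranking Apollo above Juno: 10+6+9+1 = 26.
Ballots ranking Juno above Apollo: 2+12 = 14.
So 26 of 40 voters prefer Apollo to Juno.

26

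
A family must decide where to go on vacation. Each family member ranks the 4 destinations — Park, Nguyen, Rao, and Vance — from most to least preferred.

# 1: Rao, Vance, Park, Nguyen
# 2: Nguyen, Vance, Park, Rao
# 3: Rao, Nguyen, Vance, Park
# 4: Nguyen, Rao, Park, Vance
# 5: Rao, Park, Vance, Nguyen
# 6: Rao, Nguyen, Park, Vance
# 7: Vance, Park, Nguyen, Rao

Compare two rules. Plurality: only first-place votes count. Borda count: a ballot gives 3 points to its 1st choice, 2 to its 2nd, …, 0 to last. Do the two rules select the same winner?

Yes

Plurality first-place counts: Park 0, Nguyen 2, Rao 4, Vance 1 → Rao.
Borda totals: Park 8, Nguyen 11, Rao 14, Vance 9 → Rao.
The two rules agree on Rao.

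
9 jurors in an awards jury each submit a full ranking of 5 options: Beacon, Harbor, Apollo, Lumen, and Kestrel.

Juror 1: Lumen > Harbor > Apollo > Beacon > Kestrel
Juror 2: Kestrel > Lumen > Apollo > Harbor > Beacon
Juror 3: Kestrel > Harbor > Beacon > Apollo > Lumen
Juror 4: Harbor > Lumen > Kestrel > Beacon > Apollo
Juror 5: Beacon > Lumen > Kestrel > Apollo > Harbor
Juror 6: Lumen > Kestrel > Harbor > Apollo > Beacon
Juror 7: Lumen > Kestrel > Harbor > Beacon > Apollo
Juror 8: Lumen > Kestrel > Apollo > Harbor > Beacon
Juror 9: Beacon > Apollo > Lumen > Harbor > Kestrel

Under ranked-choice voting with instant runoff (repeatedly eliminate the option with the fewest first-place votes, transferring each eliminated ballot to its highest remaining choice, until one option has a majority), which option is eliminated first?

Apollo

Round 1: Lumen 4, Beacon 2, Kestrel 2, Harbor 1, Apollo 0. Apollo has the fewest and is eliminated.
Round 2: Lumen 4, Beacon 2, Kestrel 2, Harbor 1. Harbor has the fewest and is eliminated.
Round 3: Lumen 5, Beacon 2, Kestrel 2. Lumen has a majority.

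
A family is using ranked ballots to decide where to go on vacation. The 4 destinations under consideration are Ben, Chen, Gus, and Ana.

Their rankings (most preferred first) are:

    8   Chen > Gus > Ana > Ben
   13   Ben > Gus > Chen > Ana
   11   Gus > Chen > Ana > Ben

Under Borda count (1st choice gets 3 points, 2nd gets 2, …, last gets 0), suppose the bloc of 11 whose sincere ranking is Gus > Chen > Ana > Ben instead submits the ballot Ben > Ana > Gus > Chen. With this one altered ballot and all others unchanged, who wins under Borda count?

Ben

Borda totals with the altered ballot: Ben 72, Chen 37, Gus 53, Ana 30.
The switch changes the winner from Gus to Ben.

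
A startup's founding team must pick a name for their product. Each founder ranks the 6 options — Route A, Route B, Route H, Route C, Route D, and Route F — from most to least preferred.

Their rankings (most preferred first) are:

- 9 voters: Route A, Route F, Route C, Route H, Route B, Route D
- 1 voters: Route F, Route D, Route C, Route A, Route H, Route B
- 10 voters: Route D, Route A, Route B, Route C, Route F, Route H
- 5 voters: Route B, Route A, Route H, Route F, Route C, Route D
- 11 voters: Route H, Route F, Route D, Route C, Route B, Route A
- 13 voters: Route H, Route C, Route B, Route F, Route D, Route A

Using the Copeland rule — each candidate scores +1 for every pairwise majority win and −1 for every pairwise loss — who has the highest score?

Route H

Pairwise results:
  Route A vs Route B: Route B wins 29–20.
  Route A vs Route H: Route A wins 25–24.
  Route A vs Route C: Route C wins 25–24.
  Route A vs Route D: Route D wins 35–14.
  Route A vs Route F: Route F wins 25–24.
  Route B vs Route H: Route H wins 34–15.
  Route B vs Route C: Route C wins 34–15.
  Route B vs Route D: Route B wins 27–22.
  Route B vs Route F: Route B wins 28–21.
  Route H vs Route C: Route H wins 29–20.
  Route H vs Route D: Route H wins 38–11.
  Route H vs Route F: Route H wins 29–20.
  Route C vs Route D: Route C wins 27–22.
  Route C vs Route F: Route F wins 26–23.
  Route D vs Route F: Route F wins 39–10.
Copeland scores (wins − losses):
  Route A: 1 − 4 = -3
  Route B: 3 − 2 = 1
  Route H: 4 − 1 = 3
  Route C: 3 − 2 = 1
  Route D: 1 − 4 = -3
  Route F: 3 − 2 = 1
Route H has the best Copeland score.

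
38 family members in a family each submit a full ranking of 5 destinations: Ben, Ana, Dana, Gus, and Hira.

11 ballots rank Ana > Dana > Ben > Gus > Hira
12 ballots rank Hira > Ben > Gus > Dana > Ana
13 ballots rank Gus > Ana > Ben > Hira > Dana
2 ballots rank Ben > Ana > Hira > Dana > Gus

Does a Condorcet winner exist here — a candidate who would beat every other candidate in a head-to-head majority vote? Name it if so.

Head-to-head results (38 voters total):
Ben vs Ana: Ana wins 24–14.
Ben vs Dana: Ben wins 27–11.
Ben vs Gus: Ben wins 25–13.
Ben vs Hira: Ben wins 26–12.
Ana vs Dana: Ana wins 26–12.
Ana vs Gus: Gus wins 25–13.
Ana vs Hira: Ana wins 26–12.
Dana vs Gus: Gus wins 25–13.
Dana vs Hira: Hira wins 27–11.
Gus vs Hira: Gus wins 24–14.
No candidate beats all others: Ben beats Gus beats Ana beats Ben, a majority cycle.

None — there is no Condorcet winner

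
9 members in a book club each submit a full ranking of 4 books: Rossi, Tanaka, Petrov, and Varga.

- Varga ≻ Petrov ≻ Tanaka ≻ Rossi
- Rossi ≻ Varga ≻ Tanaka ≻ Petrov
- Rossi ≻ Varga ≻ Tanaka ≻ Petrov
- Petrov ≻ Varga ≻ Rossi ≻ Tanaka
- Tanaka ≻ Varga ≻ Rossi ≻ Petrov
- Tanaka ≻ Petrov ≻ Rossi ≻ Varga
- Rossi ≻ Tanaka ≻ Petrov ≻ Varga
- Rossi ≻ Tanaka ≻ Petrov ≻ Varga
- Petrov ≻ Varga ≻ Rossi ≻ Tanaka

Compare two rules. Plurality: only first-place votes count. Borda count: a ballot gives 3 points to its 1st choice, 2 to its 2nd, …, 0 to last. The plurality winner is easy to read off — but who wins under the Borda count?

Rossi

Plurality first-place counts: Rossi 4, Tanaka 2, Petrov 2, Varga 1 → Rossi.
Borda totals: Rossi 16, Tanaka 13, Petrov 12, Varga 13 → Rossi.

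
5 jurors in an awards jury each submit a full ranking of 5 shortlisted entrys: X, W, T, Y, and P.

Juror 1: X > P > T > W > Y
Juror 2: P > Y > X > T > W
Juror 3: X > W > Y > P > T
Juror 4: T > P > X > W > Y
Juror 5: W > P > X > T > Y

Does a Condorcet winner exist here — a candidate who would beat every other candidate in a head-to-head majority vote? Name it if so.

P

Head-to-head results (5 voters total):
X vs W: X wins 4–1.
X vs T: X wins 4–1.
X vs Y: X wins 4–1.
X vs P: P wins 3–2.
W vs T: T wins 3–2.
W vs Y: W wins 4–1.
W vs P: P wins 3–2.
T vs Y: T wins 3–2.
T vs P: P wins 4–1.
Y vs P: P wins 4–1.
P beats each rival — X (3–2), W (3–2), T (4–1), Y (4–1) — so P is the Condorcet winner.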